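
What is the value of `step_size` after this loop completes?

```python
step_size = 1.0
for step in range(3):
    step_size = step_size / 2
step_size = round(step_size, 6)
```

Halving LR 3 times: 1 / 2^3
`step_size` takes the values: 1.0 → 0.5 → 0.25 → 0.125

Answer: 0.125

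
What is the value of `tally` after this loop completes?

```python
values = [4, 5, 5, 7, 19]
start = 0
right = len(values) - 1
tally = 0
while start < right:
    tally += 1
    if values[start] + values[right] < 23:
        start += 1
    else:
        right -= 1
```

Steps to find pair summing to 23
`tally` takes the values: 0 → 1 → 2 → 3 → 4

Answer: 4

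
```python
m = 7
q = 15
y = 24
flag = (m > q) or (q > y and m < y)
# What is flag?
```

Trace:
`m = 7` → m = 7
`q = 15` → q = 15
`y = 24` → y = 24
`flag = (m > q) or (q > y and m < y)` → flag = False
So flag = False

Answer: False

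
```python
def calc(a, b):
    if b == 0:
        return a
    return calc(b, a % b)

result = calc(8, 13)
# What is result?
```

calc(8, 13) -> calc(13, 8) -> calc(8, 5) -> calc(5, 3) -> calc(3, 2) -> calc(2, 1) -> calc(1, 0) -> 1

Answer: 1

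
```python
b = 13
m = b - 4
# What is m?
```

Trace:
`b = 13` → b = 13
`m = b - 4` → m = 9
So m = 9

Answer: 9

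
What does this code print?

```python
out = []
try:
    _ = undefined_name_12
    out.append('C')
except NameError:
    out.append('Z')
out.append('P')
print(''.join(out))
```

Execution trace: 'Z' (except NameError) → 'P' (after the try/except). Output: ZP

Answer: ZP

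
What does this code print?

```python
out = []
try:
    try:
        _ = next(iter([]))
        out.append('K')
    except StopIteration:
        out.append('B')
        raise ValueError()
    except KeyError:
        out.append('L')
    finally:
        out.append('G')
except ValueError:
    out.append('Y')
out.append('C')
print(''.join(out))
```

Execution trace: 'B' (except StopIteration) → 'G' (finally) → 'Y' (outer except ValueError) → 'C' (after the try/except). Output: BGYC

Answer: BGYC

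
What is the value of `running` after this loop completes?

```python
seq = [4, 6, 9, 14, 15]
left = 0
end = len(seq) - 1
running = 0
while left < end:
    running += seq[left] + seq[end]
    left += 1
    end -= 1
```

Sum of pairs from ends
`running` takes the values: 0 → 19 → 39

Answer: 39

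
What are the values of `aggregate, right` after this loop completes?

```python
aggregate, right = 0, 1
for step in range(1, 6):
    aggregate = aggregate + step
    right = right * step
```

Sum and factorial of 1 to 5
`aggregate, right` takes the values: (0, 1) → (1, 1) → (3, 1) → (3, 2) → (6, 2) → (6, 6) → (10, 6) → (10, 24) → (15, 24) → (15, 120)

Answer: 15, 120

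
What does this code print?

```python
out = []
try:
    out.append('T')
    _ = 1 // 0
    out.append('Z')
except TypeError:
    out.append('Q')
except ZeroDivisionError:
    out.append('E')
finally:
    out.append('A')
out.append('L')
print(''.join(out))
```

Execution trace: 'T' (try body) → 'E' (except ZeroDivisionError) → 'A' (finally) → 'L' (after the try/except). Output: TEAL

Answer: TEAL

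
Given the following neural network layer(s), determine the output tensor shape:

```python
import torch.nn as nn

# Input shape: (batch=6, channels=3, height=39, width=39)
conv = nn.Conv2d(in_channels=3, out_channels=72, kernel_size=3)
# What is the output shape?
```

Input: (6, 3, 39, 39) -> Output: (6, 72, 37, 37)

Answer: (6, 72, 37, 37)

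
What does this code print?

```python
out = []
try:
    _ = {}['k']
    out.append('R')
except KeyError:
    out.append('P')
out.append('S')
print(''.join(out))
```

Execution trace: 'P' (except KeyError) → 'S' (after the try/except). Output: PS

Answer: PS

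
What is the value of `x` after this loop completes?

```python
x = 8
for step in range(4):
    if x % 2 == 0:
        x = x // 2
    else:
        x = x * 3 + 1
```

Collatz-style transformation from 8
`x` takes the values: 8 → 4 → 2 → 1 → 4

Answer: 4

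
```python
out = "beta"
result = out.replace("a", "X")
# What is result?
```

Trace:
`out = "beta"` → out = 'beta'
`result = out.replace("a", "X")` → result = 'betX'
So result = 'betX'

Answer: 'betX'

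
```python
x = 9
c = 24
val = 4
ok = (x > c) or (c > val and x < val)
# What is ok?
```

Trace:
`x = 9` → x = 9
`c = 24` → c = 24
`val = 4` → val = 4
`ok = (x > c) or (c > val and x < val)` → ok = False
So ok = False

Answer: False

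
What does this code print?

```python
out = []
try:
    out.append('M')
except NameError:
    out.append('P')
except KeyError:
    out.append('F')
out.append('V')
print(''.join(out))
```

Execution trace: 'M' (try body, no exception) → 'V' (after the try/except). Output: MV

Answer: MV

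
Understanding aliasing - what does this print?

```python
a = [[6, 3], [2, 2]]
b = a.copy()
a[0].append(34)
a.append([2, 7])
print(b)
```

Key concept: shallow copy with nested lists.
Step by step:
`a = [[6, 3], [2, 2]]` → a = [[6, 3], [2, 2]]
`b = a.copy()` → b = [[6, 3], [2, 2]]
`a[0].append(34)` → a = [[6, 3, 34], [2, 2]]; b = [[6, 3, 34], [2, 2]]
`a.append([2, 7])` → a = [[6, 3, 34], [2, 2], [2, 7]]
`print(b)` → prints [[6, 3, 34], [2, 2]]

Answer: [[6, 3, 34], [2, 2]]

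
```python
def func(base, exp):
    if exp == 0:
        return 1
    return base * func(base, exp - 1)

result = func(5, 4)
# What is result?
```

func(5, 4) = 5 * 5 * 5 * 5 = 625

Answer: 625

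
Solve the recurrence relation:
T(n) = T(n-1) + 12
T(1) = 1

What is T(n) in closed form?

Unrolling: T(n) = T(1) + 12·(n-1) = 1 + 12(n-1) = 12n - 11.

Answer: T(n) = 12n - 11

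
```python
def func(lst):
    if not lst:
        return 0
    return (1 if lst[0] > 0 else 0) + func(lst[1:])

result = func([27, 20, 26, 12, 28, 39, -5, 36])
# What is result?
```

Count of positive elements in [27, 20, 26, 12, 28, 39, -5, 36] = 7

Answer: 7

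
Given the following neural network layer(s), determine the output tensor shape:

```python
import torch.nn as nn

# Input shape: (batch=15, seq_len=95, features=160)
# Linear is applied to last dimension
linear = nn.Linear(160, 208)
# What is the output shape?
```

Input: (15, 95, 160) -> Output: (15, 95, 208)

Answer: (15, 95, 208)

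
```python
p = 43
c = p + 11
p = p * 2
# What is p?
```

Trace:
`p = 43` → p = 43
`c = p + 11` → c = 54
`p = p * 2` → p = 86
So p = 86

Answer: 86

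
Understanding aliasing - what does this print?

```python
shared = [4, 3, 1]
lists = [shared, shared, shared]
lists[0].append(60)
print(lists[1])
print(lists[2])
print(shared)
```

Key concept: list of same reference.
Step by step:
`shared = [4, 3, 1]` → shared = [4, 3, 1]
`lists = [shared, shared, shared]` → lists = [[4, 3, 1], [4, 3, 1], [4, 3, 1]]
`lists[0].append(60)` → shared = [4, 3, 1, 60]; lists = [[4, 3, 1, 60], [4, 3, 1, 60], [4, 3, 1, 60]]
`print(lists[1])` → prints [4, 3, 1, 60]
`print(lists[2])` → prints [4, 3, 1, 60]
`print(shared)` → prints [4, 3, 1, 60]

Answer:
[4, 3, 1, 60]
[4, 3, 1, 60]
[4, 3, 1, 60]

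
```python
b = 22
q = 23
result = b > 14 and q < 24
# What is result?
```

Trace:
`b = 22` → b = 22
`q = 23` → q = 23
`result = b > 14 and q < 24` → result = True
So result = True

Answer: True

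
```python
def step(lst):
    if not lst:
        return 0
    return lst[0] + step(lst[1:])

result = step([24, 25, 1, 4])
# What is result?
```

24 + 25 + 1 + 4 + 0 = 54

Answer: 54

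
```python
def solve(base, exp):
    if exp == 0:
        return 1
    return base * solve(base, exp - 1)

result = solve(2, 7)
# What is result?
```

solve(2, 7) = 2 * 2 * 2 * 2 * 2 * 2 * 2 = 128

Answer: 128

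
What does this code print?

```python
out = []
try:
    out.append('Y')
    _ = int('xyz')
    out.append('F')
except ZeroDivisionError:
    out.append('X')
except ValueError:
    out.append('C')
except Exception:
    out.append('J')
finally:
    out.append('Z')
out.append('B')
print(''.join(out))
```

Execution trace: 'Y' (try body) → 'C' (except ValueError) → 'Z' (finally) → 'B' (after the try/except). Output: YCZB

Answer: YCZB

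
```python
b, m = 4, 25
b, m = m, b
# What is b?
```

Trace:
`b, m = 4, 25` → b = 4; m = 25
`b, m = m, b` → b = 25; m = 4
So b = 25

Answer: 25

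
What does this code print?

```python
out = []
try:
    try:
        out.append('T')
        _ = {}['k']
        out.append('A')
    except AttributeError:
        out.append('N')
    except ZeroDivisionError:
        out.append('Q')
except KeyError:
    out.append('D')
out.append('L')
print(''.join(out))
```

Execution trace: 'T' (try body) → 'D' (outer except KeyError) → 'L' (after the try/except). Output: TDL

Answer: TDL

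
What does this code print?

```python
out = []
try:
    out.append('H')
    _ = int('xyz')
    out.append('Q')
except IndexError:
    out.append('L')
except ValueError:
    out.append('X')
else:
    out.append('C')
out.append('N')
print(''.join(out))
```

Execution trace: 'H' (try body) → 'X' (except ValueError) → 'N' (after the try/except). Output: HXN

Answer: HXN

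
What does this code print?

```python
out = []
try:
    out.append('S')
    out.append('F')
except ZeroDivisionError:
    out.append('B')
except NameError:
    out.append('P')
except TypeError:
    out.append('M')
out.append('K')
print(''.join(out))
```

Execution trace: 'S' (try body) → 'F' (try body, no exception) → 'K' (after the try/except). Output: SFK

Answer: SFK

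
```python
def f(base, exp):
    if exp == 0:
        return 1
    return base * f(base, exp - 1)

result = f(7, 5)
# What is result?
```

f(7, 5) = 7 * 7 * 7 * 7 * 7 = 16807

Answer: 16807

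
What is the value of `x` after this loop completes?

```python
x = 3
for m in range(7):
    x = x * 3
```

Multiply by 3, 7 times: 3 * 3^7 = 6561
`x` takes the values: 3 → 9 → 27 → 81 → 243 → 729 → 2187 → 6561

Answer: 6561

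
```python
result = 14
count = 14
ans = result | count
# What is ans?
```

Trace:
`result = 14` → result = 14
`count = 14` → count = 14
`ans = result | count` → ans = 14
So ans = 14

Answer: 14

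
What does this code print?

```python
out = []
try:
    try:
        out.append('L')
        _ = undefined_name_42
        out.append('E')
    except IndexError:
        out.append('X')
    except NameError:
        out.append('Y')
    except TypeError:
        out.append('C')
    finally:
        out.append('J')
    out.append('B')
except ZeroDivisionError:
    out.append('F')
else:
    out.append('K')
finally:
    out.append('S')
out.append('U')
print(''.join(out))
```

Execution trace: 'L' (inner try body) → 'Y' (inner except NameError) → 'J' (inner finally) → 'B' (try body, no exception) → 'K' (else) → 'S' (finally) → 'U' (after the try/except). Output: LYJBKSU

Answer: LYJBKSU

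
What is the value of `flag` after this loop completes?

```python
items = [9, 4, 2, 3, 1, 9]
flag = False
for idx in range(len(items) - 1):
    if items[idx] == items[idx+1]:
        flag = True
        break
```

Check consecutive duplicates in [9, 4, 2, 3, 1, 9]
`flag` takes the values: False

Answer: False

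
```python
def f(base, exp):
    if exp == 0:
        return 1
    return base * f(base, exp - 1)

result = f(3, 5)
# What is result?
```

f(3, 5) = 3 * 3 * 3 * 3 * 3 = 243

Answer: 243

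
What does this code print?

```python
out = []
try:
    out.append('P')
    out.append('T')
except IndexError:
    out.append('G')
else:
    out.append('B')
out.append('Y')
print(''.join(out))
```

Execution trace: 'P' (try body) → 'T' (try body, no exception) → 'B' (else) → 'Y' (after the try/except). Output: PTBY

Answer: PTBY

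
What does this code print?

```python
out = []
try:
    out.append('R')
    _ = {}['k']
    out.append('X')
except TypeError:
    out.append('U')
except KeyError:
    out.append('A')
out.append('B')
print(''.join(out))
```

Execution trace: 'R' (try body) → 'A' (except KeyError) → 'B' (after the try/except). Output: RAB

Answer: RAB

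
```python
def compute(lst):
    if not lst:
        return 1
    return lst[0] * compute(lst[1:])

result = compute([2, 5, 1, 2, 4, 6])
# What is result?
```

Product over [2, 5, 1, 2, 4, 6] = 2 * 5 * 1 * 2 * 4 * 6 = 480

Answer: 480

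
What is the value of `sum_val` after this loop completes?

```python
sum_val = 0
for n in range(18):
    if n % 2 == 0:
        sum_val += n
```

Sum of even numbers 0 to 17
`sum_val` takes the values: 0 → 2 → 6 → 12 → 20 → 30 → 42 → 56 → 72

Answer: 72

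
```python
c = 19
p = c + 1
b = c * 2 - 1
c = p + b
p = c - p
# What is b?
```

Trace:
`c = 19` → c = 19
`p = c + 1` → p = 20
`b = c * 2 - 1` → b = 37
`c = p + b` → c = 57
`p = c - p` → p = 37
So b = 37

Answer: 37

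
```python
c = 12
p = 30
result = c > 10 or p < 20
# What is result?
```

Trace:
`c = 12` → c = 12
`p = 30` → p = 30
`result = c > 10 or p < 20` → result = True
So result = True

Answer: True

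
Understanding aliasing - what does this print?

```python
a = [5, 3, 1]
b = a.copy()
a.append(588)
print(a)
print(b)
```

Key concept: list.copy() creates independent copy.
Step by step:
`a = [5, 3, 1]` → a = [5, 3, 1]
`b = a.copy()` → b = [5, 3, 1]
`a.append(588)` → a = [5, 3, 1, 588]
`print(a)` → prints [5, 3, 1, 588]
`print(b)` → prints [5, 3, 1]

Answer:
[5, 3, 1, 588]
[5, 3, 1]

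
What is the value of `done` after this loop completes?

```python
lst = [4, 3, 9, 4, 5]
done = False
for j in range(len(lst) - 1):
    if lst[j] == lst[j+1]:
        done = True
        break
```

Check consecutive duplicates in [4, 3, 9, 4, 5]
`done` takes the values: False

Answer: False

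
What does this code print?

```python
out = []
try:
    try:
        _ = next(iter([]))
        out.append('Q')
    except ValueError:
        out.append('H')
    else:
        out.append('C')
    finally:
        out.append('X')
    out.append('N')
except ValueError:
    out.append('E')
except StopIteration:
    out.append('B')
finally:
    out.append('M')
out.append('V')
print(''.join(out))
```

Execution trace: 'X' (inner finally) → 'B' (except StopIteration) → 'M' (finally) → 'V' (after the try/except). Output: XBMV

Answer: XBMV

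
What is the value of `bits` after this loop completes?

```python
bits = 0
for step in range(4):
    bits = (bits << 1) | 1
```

Build 4 consecutive 1-bits: 0b1111
`bits` takes the values: 0 → 1 → 3 → 7 → 15

Answer: 15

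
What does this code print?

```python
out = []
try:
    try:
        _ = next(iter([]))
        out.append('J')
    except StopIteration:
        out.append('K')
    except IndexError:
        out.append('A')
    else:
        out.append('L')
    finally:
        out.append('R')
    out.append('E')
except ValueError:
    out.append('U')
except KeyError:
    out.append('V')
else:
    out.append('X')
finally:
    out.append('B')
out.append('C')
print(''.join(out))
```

Execution trace: 'K' (inner except StopIteration) → 'R' (inner finally) → 'E' (try body, no exception) → 'X' (else) → 'B' (finally) → 'C' (after the try/except). Output: KREXBC

Answer: KREXBC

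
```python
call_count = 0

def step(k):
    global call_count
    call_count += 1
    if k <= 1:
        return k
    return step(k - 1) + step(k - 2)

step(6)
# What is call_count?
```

Calls(k) = 1 + Calls(k-1) + Calls(k-2); Calls(0)=Calls(1)=1. For k=6 this gives 25.

Answer: 25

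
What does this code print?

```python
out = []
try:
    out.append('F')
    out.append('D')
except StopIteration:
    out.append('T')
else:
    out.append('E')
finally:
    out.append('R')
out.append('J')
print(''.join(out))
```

Execution trace: 'F' (try body) → 'D' (try body, no exception) → 'E' (else) → 'R' (finally) → 'J' (after the try/except). Output: FDERJ

Answer: FDERJ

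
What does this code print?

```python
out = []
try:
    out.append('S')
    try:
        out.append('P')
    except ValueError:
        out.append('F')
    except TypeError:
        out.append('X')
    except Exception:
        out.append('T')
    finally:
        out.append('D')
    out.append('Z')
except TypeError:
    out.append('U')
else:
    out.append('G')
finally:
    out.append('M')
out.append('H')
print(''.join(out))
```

Execution trace: 'S' (try body) → 'P' (inner try body, no exception) → 'D' (inner finally) → 'Z' (try body, no exception) → 'G' (else) → 'M' (finally) → 'H' (after the try/except). Output: SPDZGMH

Answer: SPDZGMH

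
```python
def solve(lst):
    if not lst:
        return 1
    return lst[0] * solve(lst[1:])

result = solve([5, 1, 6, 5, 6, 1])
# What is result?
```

Product over [5, 1, 6, 5, 6, 1] = 5 * 1 * 6 * 5 * 6 * 1 = 900

Answer: 900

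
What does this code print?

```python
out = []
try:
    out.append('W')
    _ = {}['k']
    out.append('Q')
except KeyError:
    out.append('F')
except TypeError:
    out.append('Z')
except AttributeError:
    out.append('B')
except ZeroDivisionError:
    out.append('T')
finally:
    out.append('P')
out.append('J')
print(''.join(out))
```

Execution trace: 'W' (try body) → 'F' (except KeyError) → 'P' (finally) → 'J' (after the try/except). Output: WFPJ

Answer: WFPJ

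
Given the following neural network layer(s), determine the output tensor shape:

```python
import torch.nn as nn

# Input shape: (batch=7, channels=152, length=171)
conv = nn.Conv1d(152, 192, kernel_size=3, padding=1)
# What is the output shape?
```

Input: (7, 152, 171) -> Output: (7, 192, 171)

Answer: (7, 192, 171)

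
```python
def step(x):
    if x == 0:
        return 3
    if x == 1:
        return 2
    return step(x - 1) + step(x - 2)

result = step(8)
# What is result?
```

Build up from base cases: step(0)=3, step(1)=2, step(2)=5, step(3)=7, step(4)=12, step(5)=19, step(6)=31, ..., step(8)=81

Answer: 81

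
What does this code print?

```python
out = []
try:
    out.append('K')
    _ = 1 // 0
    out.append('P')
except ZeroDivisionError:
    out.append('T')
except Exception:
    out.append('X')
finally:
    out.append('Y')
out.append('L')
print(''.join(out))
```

Execution trace: 'K' (try body) → 'T' (except ZeroDivisionError) → 'Y' (finally) → 'L' (after the try/except). Output: KTYL

Answer: KTYL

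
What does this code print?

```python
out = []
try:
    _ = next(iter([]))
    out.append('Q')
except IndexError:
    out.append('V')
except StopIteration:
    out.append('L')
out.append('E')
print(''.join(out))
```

Execution trace: 'L' (except StopIteration) → 'E' (after the try/except). Output: LE

Answer: LE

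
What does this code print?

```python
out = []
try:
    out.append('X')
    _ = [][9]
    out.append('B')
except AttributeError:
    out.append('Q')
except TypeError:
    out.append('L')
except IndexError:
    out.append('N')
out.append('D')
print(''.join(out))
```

Execution trace: 'X' (try body) → 'N' (except IndexError) → 'D' (after the try/except). Output: XND

Answer: XND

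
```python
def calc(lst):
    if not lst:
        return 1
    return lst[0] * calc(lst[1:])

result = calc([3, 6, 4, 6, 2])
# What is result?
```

Product over [3, 6, 4, 6, 2] = 3 * 6 * 4 * 6 * 2 = 864

Answer: 864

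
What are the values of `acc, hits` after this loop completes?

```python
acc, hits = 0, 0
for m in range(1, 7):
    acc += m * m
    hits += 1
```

Sum of squares and count
`acc, hits` takes the values: (0, 0) → (1, 0) → (1, 1) → (5, 1) → (5, 2) → (14, 2) → (14, 3) → (30, 3) → (30, 4) → (55, 4) → (55, 5) → (91, 5) → (91, 6)

Answer: 91, 6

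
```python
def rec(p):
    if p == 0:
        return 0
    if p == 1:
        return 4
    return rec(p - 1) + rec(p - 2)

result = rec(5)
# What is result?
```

Build up from base cases: rec(0)=0, rec(1)=4, rec(2)=4, rec(3)=8, rec(4)=12, rec(5)=20

Answer: 20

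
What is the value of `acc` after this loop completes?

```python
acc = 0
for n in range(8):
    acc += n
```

Sum of 0 to 7 = 28
`acc` takes the values: 0 → 1 → 3 → 6 → 10 → 15 → 21 → 28

Answer: 28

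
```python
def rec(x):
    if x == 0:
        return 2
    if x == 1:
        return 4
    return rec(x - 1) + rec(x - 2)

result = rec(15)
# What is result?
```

Build up from base cases: rec(0)=2, rec(1)=4, rec(2)=6, rec(3)=10, rec(4)=16, rec(5)=26, rec(6)=42, ..., rec(15)=3194

Answer: 3194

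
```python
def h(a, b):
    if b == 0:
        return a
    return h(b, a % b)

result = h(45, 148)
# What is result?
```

h(45, 148) -> h(148, 45) -> h(45, 13) -> h(13, 6) -> h(6, 1) -> h(1, 0) -> 1

Answer: 1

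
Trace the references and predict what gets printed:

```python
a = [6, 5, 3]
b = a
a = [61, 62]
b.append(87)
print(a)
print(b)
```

Key concept: rebinding vs mutation: a is rebound to a new list, b still points at the original.
Step by step:
`a = [6, 5, 3]` → a = [6, 5, 3]
`b = a` → b = [6, 5, 3] (same object as a)
`a = [61, 62]` → a = [61, 62]
`b.append(87)` → b = [6, 5, 3, 87]
`print(a)` → prints [61, 62]
`print(b)` → prints [6, 5, 3, 87]

Answer:
[61, 62]
[6, 5, 3, 87]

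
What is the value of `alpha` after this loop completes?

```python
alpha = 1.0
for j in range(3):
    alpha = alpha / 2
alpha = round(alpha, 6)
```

Halving LR 3 times: 1 / 2^3
`alpha` takes the values: 1.0 → 0.5 → 0.25 → 0.125

Answer: 0.125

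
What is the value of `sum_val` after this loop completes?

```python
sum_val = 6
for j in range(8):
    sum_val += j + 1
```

Start at 6, add 1 to 8 = 42
`sum_val` takes the values: 6 → 7 → 9 → 12 → 16 → 21 → 27 → 34 → 42

Answer: 42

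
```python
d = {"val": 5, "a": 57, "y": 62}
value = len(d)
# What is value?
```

Trace:
`d = {"val": 5, "a": 57, "y": 62}` → d = {'val': 5, 'a': 57, 'y': 62}
`value = len(d)` → value = 3
So value = 3

Answer: 3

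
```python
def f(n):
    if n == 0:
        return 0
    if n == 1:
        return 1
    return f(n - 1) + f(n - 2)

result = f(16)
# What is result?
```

Build up from base cases: f(0)=0, f(1)=1, f(2)=1, f(3)=2, f(4)=3, f(5)=5, f(6)=8, ..., f(16)=987

Answer: 987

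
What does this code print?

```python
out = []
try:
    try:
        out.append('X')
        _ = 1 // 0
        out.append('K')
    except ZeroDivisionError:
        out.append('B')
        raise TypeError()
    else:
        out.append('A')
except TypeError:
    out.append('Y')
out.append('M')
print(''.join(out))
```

Execution trace: 'X' (inner try body) → 'B' (inner except ZeroDivisionError) → 'Y' (outer except TypeError) → 'M' (after the try/except). Output: XBYM

Answer: XBYM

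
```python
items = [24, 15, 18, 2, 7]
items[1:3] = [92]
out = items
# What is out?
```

Trace:
`items = [24, 15, 18, 2, 7]` → items = [24, 15, 18, 2, 7]
`items[1:3] = [92]` → items = [24, 92, 2, 7]
`out = items` → out = [24, 92, 2, 7]
So out = [24, 92, 2, 7]

Answer: [24, 92, 2, 7]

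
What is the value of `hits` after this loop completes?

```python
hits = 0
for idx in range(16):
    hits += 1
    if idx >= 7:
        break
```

Loop breaks when idx reaches 7, hits is 8
`hits` takes the values: 0 → 1 → 2 → 3 → 4 → 5 → 6 → 7 → 8

Answer: 8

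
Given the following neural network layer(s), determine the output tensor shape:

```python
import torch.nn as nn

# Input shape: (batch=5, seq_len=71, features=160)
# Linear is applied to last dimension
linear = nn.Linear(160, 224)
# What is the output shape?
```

Input: (5, 71, 160) -> Output: (5, 71, 224)

Answer: (5, 71, 224)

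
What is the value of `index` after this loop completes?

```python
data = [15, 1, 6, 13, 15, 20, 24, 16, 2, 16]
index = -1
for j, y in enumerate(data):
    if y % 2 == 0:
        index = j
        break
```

First even number index in [15, 1, 6, 13, 15, 20, 24, 16, 2, 16]
`index` takes the values: -1 → 2

Answer: 2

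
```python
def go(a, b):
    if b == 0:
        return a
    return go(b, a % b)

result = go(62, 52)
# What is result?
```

go(62, 52) -> go(52, 10) -> go(10, 2) -> go(2, 0) -> 2

Answer: 2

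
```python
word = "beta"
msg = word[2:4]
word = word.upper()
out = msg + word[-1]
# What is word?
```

Trace:
`word = "beta"` → word = 'beta'
`msg = word[2:4]` → msg = 'ta'
`word = word.upper()` → word = 'BETA'
`out = msg + word[-1]` → out = 'taA'
So word = 'BETA'

Answer: 'BETA'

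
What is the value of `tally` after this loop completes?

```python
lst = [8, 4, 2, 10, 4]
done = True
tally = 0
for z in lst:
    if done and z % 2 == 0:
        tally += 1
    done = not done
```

Count even values at even positions
`tally` takes the values: 0 → 1 → 2 → 3

Answer: 3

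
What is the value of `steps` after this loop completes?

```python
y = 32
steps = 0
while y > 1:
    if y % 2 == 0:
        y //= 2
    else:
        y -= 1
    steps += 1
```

Steps to reduce 32 to 1
`steps` takes the values: 0 → 1 → 2 → 3 → 4 → 5

Answer: 5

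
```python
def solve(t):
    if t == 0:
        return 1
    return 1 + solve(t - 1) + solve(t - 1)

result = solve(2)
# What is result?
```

solve(t) = 1 + 2·solve(t-1), solve(0)=1. Closed form: (1+1)·2^2 - 1 = 7.

Answer: 7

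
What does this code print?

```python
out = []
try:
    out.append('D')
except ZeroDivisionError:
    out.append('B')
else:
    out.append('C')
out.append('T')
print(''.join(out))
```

Execution trace: 'D' (try body, no exception) → 'C' (else) → 'T' (after the try/except). Output: DCT

Answer: DCT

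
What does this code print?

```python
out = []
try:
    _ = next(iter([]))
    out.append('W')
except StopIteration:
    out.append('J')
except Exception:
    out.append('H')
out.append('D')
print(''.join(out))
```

Execution trace: 'J' (except StopIteration) → 'D' (after the try/except). Output: JD

Answer: JD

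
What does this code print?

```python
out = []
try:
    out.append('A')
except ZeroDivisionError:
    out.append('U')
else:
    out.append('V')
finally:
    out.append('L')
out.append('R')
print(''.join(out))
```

Execution trace: 'A' (try body, no exception) → 'V' (else) → 'L' (finally) → 'R' (after the try/except). Output: AVLR

Answer: AVLR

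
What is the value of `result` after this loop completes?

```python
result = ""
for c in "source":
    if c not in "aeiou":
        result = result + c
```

Remove vowels from 'source'
`result` takes the values: "" → "s" → "sr" → "src"

Answer: "src"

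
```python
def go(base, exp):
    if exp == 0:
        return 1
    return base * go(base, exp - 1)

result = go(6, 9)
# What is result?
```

go(6, 9) = 6 * 6 * 6 * 6 * 6 * 6 * 6 * 6 * 6 = 10077696

Answer: 10077696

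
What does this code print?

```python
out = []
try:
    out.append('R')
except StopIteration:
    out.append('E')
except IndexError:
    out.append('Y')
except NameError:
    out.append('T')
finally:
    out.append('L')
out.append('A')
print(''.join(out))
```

Execution trace: 'R' (try body, no exception) → 'L' (finally) → 'A' (after the try/except). Output: RLA

Answer: RLA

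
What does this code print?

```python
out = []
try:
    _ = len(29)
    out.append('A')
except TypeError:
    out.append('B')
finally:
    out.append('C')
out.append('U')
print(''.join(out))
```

Execution trace: 'B' (except TypeError) → 'C' (finally) → 'U' (after the try/except). Output: BCU

Answer: BCU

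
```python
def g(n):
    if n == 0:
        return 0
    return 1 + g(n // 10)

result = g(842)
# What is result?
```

Count of digits of 842: 3

Answer: 3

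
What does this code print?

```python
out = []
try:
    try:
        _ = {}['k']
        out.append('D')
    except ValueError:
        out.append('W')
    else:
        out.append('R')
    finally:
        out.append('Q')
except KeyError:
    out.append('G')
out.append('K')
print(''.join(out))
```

Execution trace: 'Q' (finally) → 'G' (outer except KeyError) → 'K' (after the try/except). Output: QGK

Answer: QGK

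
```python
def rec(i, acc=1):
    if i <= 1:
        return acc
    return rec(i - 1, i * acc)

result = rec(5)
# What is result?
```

Accumulator trace (n, acc): (5, 1) -> (4, 5) -> (3, 20) -> (2, 60) -> (1, 120) -> return 120

Answer: 120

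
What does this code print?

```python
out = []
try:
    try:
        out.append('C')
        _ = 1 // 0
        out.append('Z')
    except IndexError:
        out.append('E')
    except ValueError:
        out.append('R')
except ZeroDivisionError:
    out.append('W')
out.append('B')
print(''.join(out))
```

Execution trace: 'C' (try body) → 'W' (outer except ZeroDivisionError) → 'B' (after the try/except). Output: CWB

Answer: CWB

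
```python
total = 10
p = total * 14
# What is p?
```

Trace:
`total = 10` → total = 10
`p = total * 14` → p = 140
So p = 140

Answer: 140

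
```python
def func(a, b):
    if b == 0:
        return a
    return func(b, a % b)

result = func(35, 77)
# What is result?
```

func(35, 77) -> func(77, 35) -> func(35, 7) -> func(7, 0) -> 7

Answer: 7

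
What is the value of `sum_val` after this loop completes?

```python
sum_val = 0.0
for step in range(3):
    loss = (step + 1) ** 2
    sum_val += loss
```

Sum of squared losses 1² + 2² + ... + 3²
`sum_val` takes the values: 0.0 → 1.0 → 5.0 → 14.0

Answer: 14.0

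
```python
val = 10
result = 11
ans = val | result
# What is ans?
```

Trace:
`val = 10` → val = 10
`result = 11` → result = 11
`ans = val | result` → ans = 11
So ans = 11

Answer: 11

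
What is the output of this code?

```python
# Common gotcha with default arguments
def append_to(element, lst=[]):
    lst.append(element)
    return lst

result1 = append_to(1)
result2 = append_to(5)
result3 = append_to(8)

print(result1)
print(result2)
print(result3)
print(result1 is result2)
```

Key concept: mutable default argument gotcha.
Step by step:
`result1 = append_to(1)` → result1 = [1]
`result2 = append_to(5)` → result1 = [1, 5] (same object as result2); result2 = [1, 5] (same object as result1)
`result3 = append_to(8)` → result1 = [1, 5, 8] (same object as result2, result3); result2 = [1, 5, 8] (same object as result1, result3); result3 = [1, 5, 8] (same object as result1, result2)
`print(result1)` → prints [1, 5, 8]
`print(result2)` → prints [1, 5, 8]
`print(result3)` → prints [1, 5, 8]
`print(result1 is result2)` → prints True

Answer:
[1, 5, 8]
[1, 5, 8]
[1, 5, 8]
True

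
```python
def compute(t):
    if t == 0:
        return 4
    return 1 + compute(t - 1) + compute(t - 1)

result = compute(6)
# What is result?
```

compute(t) = 1 + 2·compute(t-1), compute(0)=4. Closed form: (4+1)·2^6 - 1 = 319.

Answer: 319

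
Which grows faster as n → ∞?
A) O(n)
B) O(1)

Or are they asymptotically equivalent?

O(n) vs O(1): Higher order terms dominate.

Answer: A) O(n) grows faster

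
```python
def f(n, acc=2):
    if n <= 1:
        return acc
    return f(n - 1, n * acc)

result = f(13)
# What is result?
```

Accumulator trace (n, acc): (13, 2) -> (12, 26) -> (11, 312) -> (10, 3432) -> (9, 34320) -> (8, 308880) -> (7, 2471040) -> (6, 17297280) -> (5, 103783680) -> (4, 518918400) -> (3, 2075673600) -> (2, 6227020800) -> (1, 12454041600) -> return 12454041600

Answer: 12454041600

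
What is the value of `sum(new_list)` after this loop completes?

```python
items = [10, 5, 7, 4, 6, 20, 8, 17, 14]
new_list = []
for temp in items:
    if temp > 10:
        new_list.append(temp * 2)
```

Sum of doubled values > 10
`new_list` takes the values: [] → [40] → [40, 34] → [40, 34, 28]
So `sum(new_list)` = 102

Answer: 102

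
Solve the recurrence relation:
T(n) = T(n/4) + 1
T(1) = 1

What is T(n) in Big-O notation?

Each step divides n by 4 and adds 1. After log_4(n) steps we reach T(1)=1. So T(n) = 1·log_4(n) + 1 = O(log n).

Answer: O(log n)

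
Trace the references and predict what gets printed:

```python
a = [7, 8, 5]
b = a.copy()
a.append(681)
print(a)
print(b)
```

Key concept: list.copy() creates independent copy.
Step by step:
`a = [7, 8, 5]` → a = [7, 8, 5]
`b = a.copy()` → b = [7, 8, 5]
`a.append(681)` → a = [7, 8, 5, 681]
`print(a)` → prints [7, 8, 5, 681]
`print(b)` → prints [7, 8, 5]

Answer:
[7, 8, 5, 681]
[7, 8, 5]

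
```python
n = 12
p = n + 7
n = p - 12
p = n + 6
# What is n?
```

Trace:
`n = 12` → n = 12
`p = n + 7` → p = 19
`n = p - 12` → n = 7
`p = n + 6` → p = 13
So n = 7

Answer: 7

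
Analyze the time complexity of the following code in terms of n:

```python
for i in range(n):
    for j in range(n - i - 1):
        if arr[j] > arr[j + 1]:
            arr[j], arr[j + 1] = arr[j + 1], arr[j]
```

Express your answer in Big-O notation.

This is Bubble sort. Time complexity: O(n²).

Answer: O(n²)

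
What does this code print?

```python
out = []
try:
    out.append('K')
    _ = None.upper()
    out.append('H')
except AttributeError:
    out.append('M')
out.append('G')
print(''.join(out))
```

Execution trace: 'K' (try body) → 'M' (except AttributeError) → 'G' (after the try/except). Output: KMG

Answer: KMG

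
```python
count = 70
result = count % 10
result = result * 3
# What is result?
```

Trace:
`count = 70` → count = 70
`result = count % 10` → result = 0
`result = result * 3` → result = 0
So result = 0

Answer: 0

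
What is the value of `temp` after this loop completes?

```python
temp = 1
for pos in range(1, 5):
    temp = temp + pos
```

Start at 1, add 1 through 4
`temp` takes the values: 1 → 2 → 4 → 7 → 11

Answer: 11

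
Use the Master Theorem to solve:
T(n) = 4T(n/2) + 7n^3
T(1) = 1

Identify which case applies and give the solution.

a=4, b=2, f(n)=7n^3. log_2(4) = 2. Since c=3 > 2 and the regularity condition holds (4(n/2)^3 = (4/2^3)n^3 with 4/2^3 < 1), Case 3 applies: T(n) = Θ(f(n)) = O(n^3).

Answer: O(n^3) - Case 3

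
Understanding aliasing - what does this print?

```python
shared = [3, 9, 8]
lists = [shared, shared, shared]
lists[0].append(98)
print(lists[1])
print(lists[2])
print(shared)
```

Key concept: list of same reference.
Step by step:
`shared = [3, 9, 8]` → shared = [3, 9, 8]
`lists = [shared, shared, shared]` → lists = [[3, 9, 8], [3, 9, 8], [3, 9, 8]]
`lists[0].append(98)` → shared = [3, 9, 8, 98]; lists = [[3, 9, 8, 98], [3, 9, 8, 98], [3, 9, 8, 98]]
`print(lists[1])` → prints [3, 9, 8, 98]
`print(lists[2])` → prints [3, 9, 8, 98]
`print(shared)` → prints [3, 9, 8, 98]

Answer:
[3, 9, 8, 98]
[3, 9, 8, 98]
[3, 9, 8, 98]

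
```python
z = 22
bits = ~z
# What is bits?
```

Trace:
`z = 22` → z = 22
`bits = ~z` → bits = -23
So bits = -23

Answer: -23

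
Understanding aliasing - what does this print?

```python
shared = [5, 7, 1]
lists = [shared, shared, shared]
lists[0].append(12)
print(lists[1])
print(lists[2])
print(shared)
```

Key concept: list of same reference.
Step by step:
`shared = [5, 7, 1]` → shared = [5, 7, 1]
`lists = [shared, shared, shared]` → lists = [[5, 7, 1], [5, 7, 1], [5, 7, 1]]
`lists[0].append(12)` → shared = [5, 7, 1, 12]; lists = [[5, 7, 1, 12], [5, 7, 1, 12], [5, 7, 1, 12]]
`print(lists[1])` → prints [5, 7, 1, 12]
`print(lists[2])` → prints [5, 7, 1, 12]
`print(shared)` → prints [5, 7, 1, 12]

Answer:
[5, 7, 1, 12]
[5, 7, 1, 12]
[5, 7, 1, 12]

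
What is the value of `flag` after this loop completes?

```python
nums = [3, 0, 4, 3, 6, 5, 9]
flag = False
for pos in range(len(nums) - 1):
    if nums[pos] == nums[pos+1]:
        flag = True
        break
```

Check consecutive duplicates in [3, 0, 4, 3, 6, 5, 9]
`flag` takes the values: False

Answer: False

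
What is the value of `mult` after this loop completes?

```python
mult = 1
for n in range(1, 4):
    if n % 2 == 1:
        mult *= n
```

Product of odd numbers 1 to 3
`mult` takes the values: 1 → 3

Answer: 3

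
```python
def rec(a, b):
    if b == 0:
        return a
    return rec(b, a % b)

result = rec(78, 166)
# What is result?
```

rec(78, 166) -> rec(166, 78) -> rec(78, 10) -> rec(10, 8) -> rec(8, 2) -> rec(2, 0) -> 2

Answer: 2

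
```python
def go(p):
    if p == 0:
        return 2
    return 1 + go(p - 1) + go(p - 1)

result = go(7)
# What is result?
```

go(p) = 1 + 2·go(p-1), go(0)=2. Closed form: (2+1)·2^7 - 1 = 383.

Answer: 383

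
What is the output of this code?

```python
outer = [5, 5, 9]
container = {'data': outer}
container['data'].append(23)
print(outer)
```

Key concept: dict holds reference to list.
Step by step:
`outer = [5, 5, 9]` → outer = [5, 5, 9]
`container = {'data': outer}` → container = {'data': [5, 5, 9]}
`container['data'].append(23)` → outer = [5, 5, 9, 23]; container = {'data': [5, 5, 9, 23]}
`print(outer)` → prints [5, 5, 9, 23]

Answer: [5, 5, 9, 23]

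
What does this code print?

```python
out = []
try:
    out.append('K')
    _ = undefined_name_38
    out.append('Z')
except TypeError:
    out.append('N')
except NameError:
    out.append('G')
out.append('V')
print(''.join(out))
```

Execution trace: 'K' (try body) → 'G' (except NameError) → 'V' (after the try/except). Output: KGV

Answer: KGV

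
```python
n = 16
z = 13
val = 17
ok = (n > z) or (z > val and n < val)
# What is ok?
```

Trace:
`n = 16` → n = 16
`z = 13` → z = 13
`val = 17` → val = 17
`ok = (n > z) or (z > val and n < val)` → ok = True
So ok = True

Answer: True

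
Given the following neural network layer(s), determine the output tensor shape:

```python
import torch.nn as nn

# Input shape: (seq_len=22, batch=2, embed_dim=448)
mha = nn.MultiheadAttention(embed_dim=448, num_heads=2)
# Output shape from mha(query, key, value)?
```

Input: (22, 2, 448) -> Output: (22, 2, 448)

Answer: (22, 2, 448)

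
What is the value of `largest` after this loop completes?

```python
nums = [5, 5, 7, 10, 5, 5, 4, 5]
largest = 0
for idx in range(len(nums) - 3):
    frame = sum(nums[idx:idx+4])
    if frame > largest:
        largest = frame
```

Max sum of 4-element window in [5, 5, 7, 10, 5, 5, 4, 5]
`largest` takes the values: 0 → 27

Answer: 27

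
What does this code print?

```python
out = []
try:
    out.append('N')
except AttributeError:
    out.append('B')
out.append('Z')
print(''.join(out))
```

Execution trace: 'N' (try body, no exception) → 'Z' (after the try/except). Output: NZ

Answer: NZ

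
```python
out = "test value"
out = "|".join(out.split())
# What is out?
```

Trace:
`out = "test value"` → out = 'test value'
`out = "|".join(out.split())` → out = 'test|value'
So out = 'test|value'

Answer: 'test|value'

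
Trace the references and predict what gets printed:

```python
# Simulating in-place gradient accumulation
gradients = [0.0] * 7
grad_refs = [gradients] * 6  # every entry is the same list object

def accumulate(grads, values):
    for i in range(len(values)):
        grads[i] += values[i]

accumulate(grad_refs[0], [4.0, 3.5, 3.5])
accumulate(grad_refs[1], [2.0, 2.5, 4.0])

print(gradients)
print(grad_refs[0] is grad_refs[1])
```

Key concept: gradient accumulation aliasing.
Step by step:
`gradients = [0.0] * 7` → gradients = [0.0, 0.0, 0.0, 0.0, 0.0, 0.0, 0.0]
`grad_refs = [gradients] * 6` → grad_refs = [[0.0, 0.0, 0.0, 0.0, 0.0, 0.0, 0.0], [0.0, 0.0, 0.0, 0.0, 0.0, 0.0, 0.0], [0.0, 0.0, 0.0, 0.0, 0.0, 0.0, 0.0], [0.0, 0.0, 0.0, 0.0, 0.0, 0.0, 0.0], [0.0, 0.0, 0.0, 0.0, 0.0, 0.0, 0.0], [0.0, 0.0, 0.0, 0.0, 0.0, 0.0, 0.0]]
`accumulate(grad_refs[0], [4.0, 3.5, 3.5])` → gradients = [4.0, 3.5, 3.5, 0.0, 0.0, 0.0, 0.0]; grad_refs = [[4.0, 3.5, 3.5, 0.0, 0.0, 0.0, 0.0], [4.0, 3.5, 3.5, 0.0, 0.0, 0.0, 0.0], [4.0, 3.5, 3.5, 0.0, 0.0, 0.0, 0.0], [4.0, 3.5, 3.5, 0.0, 0.0, 0.0, 0.0], [4.0, 3.5, 3.5, 0.0, 0.0, 0.0, 0.0], [4.0, 3.5, 3.5, 0.0, 0.0, 0.0, 0.0]]
`accumulate(grad_refs[1], [2.0, 2.5, 4.0])` → gradients = [6.0, 6.0, 7.5, 0.0, 0.0, 0.0, 0.0]; grad_refs = [[6.0, 6.0, 7.5, 0.0, 0.0, 0.0, 0.0], [6.0, 6.0, 7.5, 0.0, 0.0, 0.0, 0.0], [6.0, 6.0, 7.5, 0.0, 0.0, 0.0, 0.0], [6.0, 6.0, 7.5, 0.0, 0.0, 0.0, 0.0], [6.0, 6.0, 7.5, 0.0, 0.0, 0.0, 0.0], [6.0, 6.0, 7.5, 0.0, 0.0, 0.0, 0.0]]
`print(gradients)` → prints [6.0, 6.0, 7.5, 0.0, 0.0, 0.0, 0.0]
`print(grad_refs[0] is grad_refs[1])` → prints True

Answer:
[6.0, 6.0, 7.5, 0.0, 0.0, 0.0, 0.0]
True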